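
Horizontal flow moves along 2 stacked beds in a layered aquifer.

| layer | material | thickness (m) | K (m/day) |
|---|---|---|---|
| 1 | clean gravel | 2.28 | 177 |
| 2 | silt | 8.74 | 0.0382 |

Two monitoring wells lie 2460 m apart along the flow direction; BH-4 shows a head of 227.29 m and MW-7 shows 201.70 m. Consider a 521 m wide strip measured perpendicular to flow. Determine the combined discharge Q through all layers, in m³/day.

Flow is parallel to layering, so each bed carries its own Darcy discharge and the transmissivities add.
Σ(K_i·b_i) = 177×2.28 + 0.0382×8.74 = 403.9 m²/day.
Hydraulic gradient i = (227.29 − 201.70) / 2460 = 25.59 / 2460 = 0.01040.
Q = Σ(K_i·b_i) · W · i = 403.9 × 521 × 0.01040 = 2189 m³/day.

2190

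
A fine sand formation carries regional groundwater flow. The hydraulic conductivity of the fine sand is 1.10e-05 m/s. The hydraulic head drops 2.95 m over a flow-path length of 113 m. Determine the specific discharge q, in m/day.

Convert K: 1.10e-05 m/s × 86400 = 0.9504 m/day.
Hydraulic gradient i = Δh / L = 2.95 / 113 = 0.02611.
Specific discharge q = K · i = 0.9504 × 0.02611 = 0.02481 m/day.

0.0248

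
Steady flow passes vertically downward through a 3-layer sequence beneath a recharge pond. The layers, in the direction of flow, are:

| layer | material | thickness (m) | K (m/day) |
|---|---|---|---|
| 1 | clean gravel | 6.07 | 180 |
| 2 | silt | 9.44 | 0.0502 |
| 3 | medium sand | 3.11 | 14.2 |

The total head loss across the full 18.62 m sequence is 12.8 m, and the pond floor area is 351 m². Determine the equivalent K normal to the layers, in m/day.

Flow is perpendicular to layering, so the layers act in series and the equivalent K is the thickness-weighted harmonic mean.
Total thickness L = 6.07 + 9.44 + 3.11 = 18.62 m.
Σ(b_i/K_i) = 6.07/180 + 9.44/0.0502 + 3.11/14.2 = 188.3 d.
K_eq = L / Σ(b_i/K_i) = 18.62 / 188.3 = 0.09888 m/day.

0.0989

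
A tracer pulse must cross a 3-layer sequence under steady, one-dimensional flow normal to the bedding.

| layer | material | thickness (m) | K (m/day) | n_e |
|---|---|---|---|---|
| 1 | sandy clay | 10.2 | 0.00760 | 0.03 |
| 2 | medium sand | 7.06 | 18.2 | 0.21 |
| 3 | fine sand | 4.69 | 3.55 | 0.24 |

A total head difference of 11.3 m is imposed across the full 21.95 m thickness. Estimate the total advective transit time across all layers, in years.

0.949

With flow normal to the layers, continuity requires the same specific discharge q through every layer.
Σ(b_i/K_i) = 10.2/0.00760 + 7.06/18.2 + 4.69/3.55 = 1344 d.
q = Δh / Σ(b_i/K_i) = 11.3 / 1344 = 0.008409 m/day.
In each layer the seepage velocity is v_i = q/n_i, so the layer transit time is t_i = b_i·n_i / q:
  layer 1 (sandy clay): t_1 = 10.2 × 0.03 / 0.008409 = 36.39 d
  layer 2 (medium sand): t_2 = 7.06 × 0.21 / 0.008409 = 176.3 d
  layer 3 (fine sand): t_3 = 4.69 × 0.24 / 0.008409 = 133.9 d
Total t = Σ t_i = 346.6 days = 0.9488 years.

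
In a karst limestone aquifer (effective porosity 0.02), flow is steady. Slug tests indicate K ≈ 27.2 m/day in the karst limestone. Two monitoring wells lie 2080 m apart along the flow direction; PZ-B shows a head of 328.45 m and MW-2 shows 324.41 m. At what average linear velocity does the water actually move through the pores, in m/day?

2.64

Hydraulic gradient i = (328.45 − 324.41) / 2080 = 4.04 / 2080 = 0.001942.
Darcy flux q = K · i = 27.20 × 0.001942 = 0.05283 m/day.
Seepage velocity v = q / n_e = 0.05283 / 0.02 = 2.642 m/day.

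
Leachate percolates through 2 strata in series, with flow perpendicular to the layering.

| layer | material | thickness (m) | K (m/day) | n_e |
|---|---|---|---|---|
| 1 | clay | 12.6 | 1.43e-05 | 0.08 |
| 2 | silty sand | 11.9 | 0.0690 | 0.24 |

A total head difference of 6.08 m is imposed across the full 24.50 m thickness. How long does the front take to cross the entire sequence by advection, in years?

With flow normal to the layers, continuity requires the same specific discharge q through every layer.
Σ(b_i/K_i) = 12.6/1.43e-05 + 11.9/0.0690 = 8.813e+05 d.
q = Δh / Σ(b_i/K_i) = 6.08 / 8.813e+05 = 6.899e-06 m/day.
In each layer the seepage velocity is v_i = q/n_i, so the layer transit time is t_i = b_i·n_i / q:
  layer 1 (clay): t_1 = 12.6 × 0.08 / 6.899e-06 = 1.461e+05 d
  layer 2 (silty sand): t_2 = 11.9 × 0.24 / 6.899e-06 = 4.140e+05 d
Total t = Σ t_i = 5.601e+05 days = 1533 years.

1530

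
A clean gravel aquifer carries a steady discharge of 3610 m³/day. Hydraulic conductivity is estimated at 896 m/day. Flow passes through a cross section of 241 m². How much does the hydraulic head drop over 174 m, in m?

From Q = K·A·i, i = Q / (K·A) = 3610 / (896.0 × 241.0) = 0.01672.
Head loss Δh = i · L = 0.01672 × 174 = 2.909 m.

2.91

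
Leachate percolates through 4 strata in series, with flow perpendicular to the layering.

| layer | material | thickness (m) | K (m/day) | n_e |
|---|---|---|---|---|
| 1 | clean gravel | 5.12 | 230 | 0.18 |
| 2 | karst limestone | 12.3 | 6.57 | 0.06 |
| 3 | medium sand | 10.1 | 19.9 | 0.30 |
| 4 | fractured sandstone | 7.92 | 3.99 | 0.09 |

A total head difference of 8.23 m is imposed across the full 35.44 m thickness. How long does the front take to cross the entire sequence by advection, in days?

2.88

With flow normal to the layers, continuity requires the same specific discharge q through every layer.
Σ(b_i/K_i) = 5.12/230 + 12.3/6.57 + 10.1/19.9 + 7.92/3.99 = 4.387 d.
q = Δh / Σ(b_i/K_i) = 8.23 / 4.387 = 1.876 m/day.
In each layer the seepage velocity is v_i = q/n_i, so the layer transit time is t_i = b_i·n_i / q:
  layer 1 (clean gravel): t_1 = 5.12 × 0.18 / 1.876 = 0.4912 d
  layer 2 (karst limestone): t_2 = 12.3 × 0.06 / 1.876 = 0.3934 d
  layer 3 (medium sand): t_3 = 10.1 × 0.30 / 1.876 = 1.615 d
  layer 4 (fractured sandstone): t_4 = 7.92 × 0.09 / 1.876 = 0.3799 d
Total t = Σ t_i = 2.880 days.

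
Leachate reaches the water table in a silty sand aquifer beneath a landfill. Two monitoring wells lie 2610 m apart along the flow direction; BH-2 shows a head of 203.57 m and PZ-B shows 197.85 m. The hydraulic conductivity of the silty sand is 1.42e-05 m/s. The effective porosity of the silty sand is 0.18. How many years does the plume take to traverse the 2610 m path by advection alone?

478

Convert K: 1.42e-05 m/s × 86400 = 1.227 m/day.
Hydraulic gradient i = (203.57 − 197.85) / 2610 = 5.72 / 2610 = 0.002192.
Darcy flux q = K · i = 1.227 × 0.002192 = 0.002689 m/day.
Seepage velocity v = q / n_e = 0.002689 / 0.18 = 0.01494 m/day.
Travel time t = L / v = 2610 / 0.01494 = 1.747e+05 days = 478.4 years.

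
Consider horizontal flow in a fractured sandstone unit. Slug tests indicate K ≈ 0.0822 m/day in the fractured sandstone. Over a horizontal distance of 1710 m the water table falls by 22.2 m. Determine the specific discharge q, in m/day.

0.00107

Hydraulic gradient i = Δh / L = 22.2 / 1710 = 0.01298.
Specific discharge q = K · i = 0.08220 × 0.01298 = 0.001067 m/day.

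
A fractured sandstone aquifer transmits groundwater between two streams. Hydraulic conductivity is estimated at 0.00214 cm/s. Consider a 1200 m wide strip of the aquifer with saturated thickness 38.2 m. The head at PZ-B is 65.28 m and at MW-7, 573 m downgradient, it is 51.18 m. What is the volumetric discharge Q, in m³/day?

Convert K: 0.00214 cm/s × 864 = 1.849 m/day.
Cross-sectional area A = 1200 × 38.2 = 45840 m².
Hydraulic gradient i = (65.28 − 51.18) / 573 = 14.1 / 573 = 0.02461.
Darcy's law: Q = K · A · i = 1.849 × 45840 × 0.02461 = 2086 m³/day.

2090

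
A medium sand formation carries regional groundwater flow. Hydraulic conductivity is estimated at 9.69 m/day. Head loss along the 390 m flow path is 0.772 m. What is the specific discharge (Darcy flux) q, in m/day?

0.0192

Hydraulic gradient i = Δh / L = 0.772 / 390 = 0.001979.
Specific discharge q = K · i = 9.690 × 0.001979 = 0.01918 m/day.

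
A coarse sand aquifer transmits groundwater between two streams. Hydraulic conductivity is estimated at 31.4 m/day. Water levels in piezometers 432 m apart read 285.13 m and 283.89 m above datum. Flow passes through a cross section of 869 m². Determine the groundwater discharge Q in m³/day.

Hydraulic gradient i = (285.13 − 283.89) / 432 = 1.24 / 432 = 0.002870.
Darcy's law: Q = K · A · i = 31.40 × 869.0 × 0.002870 = 78.32 m³/day.

78.3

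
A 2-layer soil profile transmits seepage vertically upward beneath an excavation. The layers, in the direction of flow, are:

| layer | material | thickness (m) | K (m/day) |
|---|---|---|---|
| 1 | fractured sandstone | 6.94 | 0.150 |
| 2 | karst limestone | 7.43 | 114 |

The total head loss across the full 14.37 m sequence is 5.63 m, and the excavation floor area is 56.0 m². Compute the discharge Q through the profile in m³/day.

Flow is perpendicular to layering, so the layers act in series and the equivalent K is the thickness-weighted harmonic mean.
Total thickness L = 6.94 + 7.43 = 14.37 m.
Σ(b_i/K_i) = 6.94/0.150 + 7.43/114 = 46.33 d.
K_eq = L / Σ(b_i/K_i) = 14.37 / 46.33 = 0.3102 m/day.
Q = K_eq · A · (Δh/L) = 0.3102 × 56.0 × (5.63/14.37) = 6.805 m³/day.

6.80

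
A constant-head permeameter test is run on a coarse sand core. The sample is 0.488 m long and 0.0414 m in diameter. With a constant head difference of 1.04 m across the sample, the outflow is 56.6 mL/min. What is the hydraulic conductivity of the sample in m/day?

28.4

Cross-sectional area A = π·(d/2)² = π × (0.0414/2)² = 0.001346 m².
Convert discharge: 56.6 mL/min = 9.433e-07 m³/s.
Darcy's law rearranged: K = Q·L / (A·Δh) = 9.433e-07 × 0.488 / (0.001346 × 1.04) = 0.0003288 m/s = 28.41 m/day.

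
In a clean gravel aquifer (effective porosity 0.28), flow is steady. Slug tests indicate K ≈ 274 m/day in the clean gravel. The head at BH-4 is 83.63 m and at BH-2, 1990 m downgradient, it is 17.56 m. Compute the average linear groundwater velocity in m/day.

Hydraulic gradient i = (83.63 − 17.56) / 1990 = 66.07 / 1990 = 0.03320.
Darcy flux q = K · i = 274.0 × 0.03320 = 9.097 m/day.
Seepage velocity v = q / n_e = 9.097 / 0.28 = 32.49 m/day.

32.5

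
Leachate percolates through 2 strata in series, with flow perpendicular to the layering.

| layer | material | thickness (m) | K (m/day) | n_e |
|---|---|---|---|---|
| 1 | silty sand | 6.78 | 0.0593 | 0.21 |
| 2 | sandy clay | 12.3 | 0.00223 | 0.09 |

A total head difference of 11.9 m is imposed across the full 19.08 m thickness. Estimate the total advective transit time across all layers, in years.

With flow normal to the layers, continuity requires the same specific discharge q through every layer.
Σ(b_i/K_i) = 6.78/0.0593 + 12.3/0.00223 = 5630 d.
q = Δh / Σ(b_i/K_i) = 11.9 / 5630 = 0.002114 m/day.
In each layer the seepage velocity is v_i = q/n_i, so the layer transit time is t_i = b_i·n_i / q:
  layer 1 (silty sand): t_1 = 6.78 × 0.21 / 0.002114 = 673.6 d
  layer 2 (sandy clay): t_2 = 12.3 × 0.09 / 0.002114 = 523.7 d
Total t = Σ t_i = 1197 days = 3.278 years.

3.28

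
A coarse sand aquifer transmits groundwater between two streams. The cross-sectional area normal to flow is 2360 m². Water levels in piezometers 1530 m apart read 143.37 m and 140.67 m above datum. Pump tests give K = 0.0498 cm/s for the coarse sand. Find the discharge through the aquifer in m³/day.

Convert K: 0.0498 cm/s × 864 = 43.03 m/day.
Hydraulic gradient i = (143.37 − 140.67) / 1530 = 2.7 / 1530 = 0.001765.
Darcy's law: Q = K · A · i = 43.03 × 2360 × 0.001765 = 179.2 m³/day.

179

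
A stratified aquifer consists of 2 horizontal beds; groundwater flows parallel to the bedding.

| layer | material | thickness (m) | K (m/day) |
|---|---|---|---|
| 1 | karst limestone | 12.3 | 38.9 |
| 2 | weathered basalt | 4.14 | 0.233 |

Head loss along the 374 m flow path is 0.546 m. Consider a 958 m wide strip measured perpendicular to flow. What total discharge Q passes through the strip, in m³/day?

Flow is parallel to layering, so each bed carries its own Darcy discharge and the transmissivities add.
Σ(K_i·b_i) = 38.9×12.3 + 0.233×4.14 = 479.4 m²/day.
Hydraulic gradient i = Δh / L = 0.546 / 374 = 0.001460.
Q = Σ(K_i·b_i) · W · i = 479.4 × 958 × 0.001460 = 670.5 m³/day.

671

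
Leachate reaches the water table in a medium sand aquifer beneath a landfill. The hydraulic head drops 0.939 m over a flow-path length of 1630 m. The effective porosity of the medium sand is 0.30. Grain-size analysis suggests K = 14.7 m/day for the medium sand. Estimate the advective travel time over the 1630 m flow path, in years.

158

Hydraulic gradient i = Δh / L = 0.939 / 1630 = 0.0005761.
Darcy flux q = K · i = 14.70 × 0.0005761 = 0.008468 m/day.
Seepage velocity v = q / n_e = 0.008468 / 0.30 = 0.02823 m/day.
Travel time t = L / v = 1630 / 0.02823 = 57745 days = 158.1 years.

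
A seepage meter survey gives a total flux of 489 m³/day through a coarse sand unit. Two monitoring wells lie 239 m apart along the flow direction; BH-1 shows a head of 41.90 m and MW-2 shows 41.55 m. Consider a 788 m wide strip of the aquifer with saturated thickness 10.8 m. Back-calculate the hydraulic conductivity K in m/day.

39.2

Cross-sectional area A = 788 × 10.8 = 8510 m².
Hydraulic gradient i = (41.90 − 41.55) / 239 = 0.35 / 239 = 0.001464.
From Q = K·A·i, K = Q / (A·i) = 489 / (8510 × 0.001464) = 39.24 m/day.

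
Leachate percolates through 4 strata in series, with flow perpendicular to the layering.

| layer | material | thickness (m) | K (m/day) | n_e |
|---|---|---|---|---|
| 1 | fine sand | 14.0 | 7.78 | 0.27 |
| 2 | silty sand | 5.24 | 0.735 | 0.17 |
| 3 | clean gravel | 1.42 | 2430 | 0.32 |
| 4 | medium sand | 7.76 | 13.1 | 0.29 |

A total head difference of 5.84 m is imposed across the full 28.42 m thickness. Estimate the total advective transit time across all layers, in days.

With flow normal to the layers, continuity requires the same specific discharge q through every layer.
Σ(b_i/K_i) = 14.0/7.78 + 5.24/0.735 + 1.42/2430 + 7.76/13.1 = 9.522 d.
q = Δh / Σ(b_i/K_i) = 5.84 / 9.522 = 0.6133 m/day.
In each layer the seepage velocity is v_i = q/n_i, so the layer transit time is t_i = b_i·n_i / q:
  layer 1 (fine sand): t_1 = 14.0 × 0.27 / 0.6133 = 6.163 d
  layer 2 (silty sand): t_2 = 5.24 × 0.17 / 0.6133 = 1.452 d
  layer 3 (clean gravel): t_3 = 1.42 × 0.32 / 0.6133 = 0.7409 d
  layer 4 (medium sand): t_4 = 7.76 × 0.29 / 0.6133 = 3.669 d
Total t = Σ t_i = 12.03 days.

12.0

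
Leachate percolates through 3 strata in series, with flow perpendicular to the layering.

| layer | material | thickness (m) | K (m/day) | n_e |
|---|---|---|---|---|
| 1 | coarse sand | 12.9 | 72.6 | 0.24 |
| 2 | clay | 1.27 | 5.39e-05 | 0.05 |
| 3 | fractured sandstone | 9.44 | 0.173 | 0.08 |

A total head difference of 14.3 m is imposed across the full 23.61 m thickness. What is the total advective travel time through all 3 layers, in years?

With flow normal to the layers, continuity requires the same specific discharge q through every layer.
Σ(b_i/K_i) = 12.9/72.6 + 1.27/5.39e-05 + 9.44/0.173 = 23617 d.
q = Δh / Σ(b_i/K_i) = 14.3 / 23617 = 0.0006055 m/day.
In each layer the seepage velocity is v_i = q/n_i, so the layer transit time is t_i = b_i·n_i / q:
  layer 1 (coarse sand): t_1 = 12.9 × 0.24 / 0.0006055 = 5113 d
  layer 2 (clay): t_2 = 1.27 × 0.05 / 0.0006055 = 104.9 d
  layer 3 (fractured sandstone): t_3 = 9.44 × 0.08 / 0.0006055 = 1247 d
Total t = Σ t_i = 6465 days = 17.70 years.

17.7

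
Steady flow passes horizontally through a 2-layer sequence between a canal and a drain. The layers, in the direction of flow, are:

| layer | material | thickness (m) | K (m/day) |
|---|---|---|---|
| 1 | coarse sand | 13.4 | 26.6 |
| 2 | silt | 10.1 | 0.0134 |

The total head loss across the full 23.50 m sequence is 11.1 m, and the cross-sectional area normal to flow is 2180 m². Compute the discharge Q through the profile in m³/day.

Flow is perpendicular to layering, so the layers act in series and the equivalent K is the thickness-weighted harmonic mean.
Total thickness L = 13.4 + 10.1 = 23.50 m.
Σ(b_i/K_i) = 13.4/26.6 + 10.1/0.0134 = 754.2 d.
K_eq = L / Σ(b_i/K_i) = 23.50 / 754.2 = 0.03116 m/day.
Q = K_eq · A · (Δh/L) = 0.03116 × 2180 × (11.1/23.50) = 32.08 m³/day.

32.1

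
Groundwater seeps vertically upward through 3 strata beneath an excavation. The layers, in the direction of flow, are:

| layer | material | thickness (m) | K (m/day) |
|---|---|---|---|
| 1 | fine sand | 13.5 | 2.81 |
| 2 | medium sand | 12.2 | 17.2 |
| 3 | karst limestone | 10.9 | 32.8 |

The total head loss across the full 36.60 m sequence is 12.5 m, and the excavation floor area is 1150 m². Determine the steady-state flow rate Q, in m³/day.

2460

Flow is perpendicular to layering, so the layers act in series and the equivalent K is the thickness-weighted harmonic mean.
Total thickness L = 13.5 + 12.2 + 10.9 = 36.60 m.
Σ(b_i/K_i) = 13.5/2.81 + 12.2/17.2 + 10.9/32.8 = 5.846 d.
K_eq = L / Σ(b_i/K_i) = 36.60 / 5.846 = 6.261 m/day.
Q = K_eq · A · (Δh/L) = 6.261 × 1150 × (12.5/36.60) = 2459 m³/day.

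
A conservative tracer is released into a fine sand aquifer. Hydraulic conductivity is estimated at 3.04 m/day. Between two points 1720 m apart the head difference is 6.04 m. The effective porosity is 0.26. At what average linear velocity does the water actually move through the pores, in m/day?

Hydraulic gradient i = Δh / L = 6.04 / 1720 = 0.003512.
Darcy flux q = K · i = 3.040 × 0.003512 = 0.01068 m/day.
Seepage velocity v = q / n_e = 0.01068 / 0.26 = 0.04106 m/day.

0.0411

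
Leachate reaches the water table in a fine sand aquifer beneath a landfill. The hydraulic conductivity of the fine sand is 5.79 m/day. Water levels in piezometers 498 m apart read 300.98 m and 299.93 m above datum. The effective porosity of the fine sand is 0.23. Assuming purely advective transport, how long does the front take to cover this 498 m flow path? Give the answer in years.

Hydraulic gradient i = (300.98 − 299.93) / 498 = 1.05 / 498 = 0.002108.
Darcy flux q = K · i = 5.790 × 0.002108 = 0.01221 m/day.
Seepage velocity v = q / n_e = 0.01221 / 0.23 = 0.05308 m/day.
Travel time t = L / v = 498 / 0.05308 = 9383 days = 25.69 years.

25.7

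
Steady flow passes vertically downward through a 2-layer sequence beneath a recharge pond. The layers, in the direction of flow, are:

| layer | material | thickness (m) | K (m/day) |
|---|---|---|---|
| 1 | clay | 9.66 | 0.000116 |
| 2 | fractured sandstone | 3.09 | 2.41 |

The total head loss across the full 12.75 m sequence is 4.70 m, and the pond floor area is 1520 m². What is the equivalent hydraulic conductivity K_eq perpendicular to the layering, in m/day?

Flow is perpendicular to layering, so the layers act in series and the equivalent K is the thickness-weighted harmonic mean.
Total thickness L = 9.66 + 3.09 = 12.75 m.
Σ(b_i/K_i) = 9.66/0.000116 + 3.09/2.41 = 83277 d.
K_eq = L / Σ(b_i/K_i) = 12.75 / 83277 = 0.0001531 m/day.

0.000153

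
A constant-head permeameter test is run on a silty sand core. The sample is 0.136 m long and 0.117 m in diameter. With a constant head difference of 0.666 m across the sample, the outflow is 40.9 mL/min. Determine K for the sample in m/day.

Cross-sectional area A = π·(d/2)² = π × (0.117/2)² = 0.01075 m².
Convert discharge: 40.9 mL/min = 6.817e-07 m³/s.
Darcy's law rearranged: K = Q·L / (A·Δh) = 6.817e-07 × 0.136 / (0.01075 × 0.666) = 1.295e-05 m/s = 1.119 m/day.

1.12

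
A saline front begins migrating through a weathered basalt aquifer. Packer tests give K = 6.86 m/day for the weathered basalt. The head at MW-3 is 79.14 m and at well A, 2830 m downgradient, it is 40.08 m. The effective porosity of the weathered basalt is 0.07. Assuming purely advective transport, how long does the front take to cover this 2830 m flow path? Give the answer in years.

5.73

Hydraulic gradient i = (79.14 − 40.08) / 2830 = 39.06 / 2830 = 0.01380.
Darcy flux q = K · i = 6.860 × 0.01380 = 0.09468 m/day.
Seepage velocity v = q / n_e = 0.09468 / 0.07 = 1.353 m/day.
Travel time t = L / v = 2830 / 1.353 = 2092 days = 5.728 years.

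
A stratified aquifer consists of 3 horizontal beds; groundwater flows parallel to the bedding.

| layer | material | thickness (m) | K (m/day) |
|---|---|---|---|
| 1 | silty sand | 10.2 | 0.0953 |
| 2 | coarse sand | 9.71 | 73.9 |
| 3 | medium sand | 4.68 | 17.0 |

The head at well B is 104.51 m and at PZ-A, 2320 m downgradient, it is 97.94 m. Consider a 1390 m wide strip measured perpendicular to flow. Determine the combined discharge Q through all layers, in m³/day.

Flow is parallel to layering, so each bed carries its own Darcy discharge and the transmissivities add.
Σ(K_i·b_i) = 0.0953×10.2 + 73.9×9.71 + 17.0×4.68 = 798.1 m²/day.
Hydraulic gradient i = (104.51 − 97.94) / 2320 = 6.57 / 2320 = 0.002832.
Q = Σ(K_i·b_i) · W · i = 798.1 × 1390 × 0.002832 = 3142 m³/day.

3140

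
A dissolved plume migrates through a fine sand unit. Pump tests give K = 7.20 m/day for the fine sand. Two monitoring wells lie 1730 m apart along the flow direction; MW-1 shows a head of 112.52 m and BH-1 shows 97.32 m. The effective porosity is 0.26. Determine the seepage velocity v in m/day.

Hydraulic gradient i = (112.52 − 97.32) / 1730 = 15.2 / 1730 = 0.008786.
Darcy flux q = K · i = 7.200 × 0.008786 = 0.06326 m/day.
Seepage velocity v = q / n_e = 0.06326 / 0.26 = 0.2433 m/day.

0.243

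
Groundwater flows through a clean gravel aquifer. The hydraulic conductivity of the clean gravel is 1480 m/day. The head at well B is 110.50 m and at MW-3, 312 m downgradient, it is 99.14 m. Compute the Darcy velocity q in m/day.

53.9

Hydraulic gradient i = (110.50 − 99.14) / 312 = 11.36 / 312 = 0.03641.
Specific discharge q = K · i = 1480 × 0.03641 = 53.89 m/day.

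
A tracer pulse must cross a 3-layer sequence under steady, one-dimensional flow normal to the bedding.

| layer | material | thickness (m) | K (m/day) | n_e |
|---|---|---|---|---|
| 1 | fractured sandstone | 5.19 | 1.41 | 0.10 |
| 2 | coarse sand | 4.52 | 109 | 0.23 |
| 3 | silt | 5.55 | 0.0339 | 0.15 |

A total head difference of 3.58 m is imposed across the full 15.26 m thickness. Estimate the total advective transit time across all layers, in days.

With flow normal to the layers, continuity requires the same specific discharge q through every layer.
Σ(b_i/K_i) = 5.19/1.41 + 4.52/109 + 5.55/0.0339 = 167.4 d.
q = Δh / Σ(b_i/K_i) = 3.58 / 167.4 = 0.02138 m/day.
In each layer the seepage velocity is v_i = q/n_i, so the layer transit time is t_i = b_i·n_i / q:
  layer 1 (fractured sandstone): t_1 = 5.19 × 0.10 / 0.02138 = 24.27 d
  layer 2 (coarse sand): t_2 = 4.52 × 0.23 / 0.02138 = 48.62 d
  layer 3 (silt): t_3 = 5.55 × 0.15 / 0.02138 = 38.94 d
Total t = Σ t_i = 111.8 days.

112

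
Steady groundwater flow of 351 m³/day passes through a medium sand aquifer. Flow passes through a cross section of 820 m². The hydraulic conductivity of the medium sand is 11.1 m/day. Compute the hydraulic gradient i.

0.0386

From Q = K·A·i, i = Q / (K·A) = 351 / (11.10 × 820.0) = 0.03856.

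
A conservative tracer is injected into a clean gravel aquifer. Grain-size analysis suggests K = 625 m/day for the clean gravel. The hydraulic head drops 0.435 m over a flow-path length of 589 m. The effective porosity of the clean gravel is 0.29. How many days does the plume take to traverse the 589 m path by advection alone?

Hydraulic gradient i = Δh / L = 0.435 / 589 = 0.0007385.
Darcy flux q = K · i = 625.0 × 0.0007385 = 0.4616 m/day.
Seepage velocity v = q / n_e = 0.4616 / 0.29 = 1.592 m/day.
Travel time t = L / v = 589 / 1.592 = 370.0 days.

370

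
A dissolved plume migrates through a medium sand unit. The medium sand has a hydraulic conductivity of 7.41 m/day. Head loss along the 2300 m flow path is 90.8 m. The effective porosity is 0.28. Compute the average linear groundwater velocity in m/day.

Hydraulic gradient i = Δh / L = 90.8 / 2300 = 0.03948.
Darcy flux q = K · i = 7.410 × 0.03948 = 0.2925 m/day.
Seepage velocity v = q / n_e = 0.2925 / 0.28 = 1.045 m/day.

1.04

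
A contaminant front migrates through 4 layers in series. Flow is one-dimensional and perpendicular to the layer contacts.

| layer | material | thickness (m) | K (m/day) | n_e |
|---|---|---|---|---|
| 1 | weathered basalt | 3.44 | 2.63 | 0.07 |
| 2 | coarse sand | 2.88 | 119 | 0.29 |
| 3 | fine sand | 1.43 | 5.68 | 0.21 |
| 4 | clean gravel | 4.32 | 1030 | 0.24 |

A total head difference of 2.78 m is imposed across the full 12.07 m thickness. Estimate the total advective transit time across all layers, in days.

With flow normal to the layers, continuity requires the same specific discharge q through every layer.
Σ(b_i/K_i) = 3.44/2.63 + 2.88/119 + 1.43/5.68 + 4.32/1030 = 1.588 d.
q = Δh / Σ(b_i/K_i) = 2.78 / 1.588 = 1.750 m/day.
In each layer the seepage velocity is v_i = q/n_i, so the layer transit time is t_i = b_i·n_i / q:
  layer 1 (weathered basalt): t_1 = 3.44 × 0.07 / 1.750 = 0.1376 d
  layer 2 (coarse sand): t_2 = 2.88 × 0.29 / 1.750 = 0.4771 d
  layer 3 (fine sand): t_3 = 1.43 × 0.21 / 1.750 = 0.1716 d
  layer 4 (clean gravel): t_4 = 4.32 × 0.24 / 1.750 = 0.5923 d
Total t = Σ t_i = 1.379 days.

1.38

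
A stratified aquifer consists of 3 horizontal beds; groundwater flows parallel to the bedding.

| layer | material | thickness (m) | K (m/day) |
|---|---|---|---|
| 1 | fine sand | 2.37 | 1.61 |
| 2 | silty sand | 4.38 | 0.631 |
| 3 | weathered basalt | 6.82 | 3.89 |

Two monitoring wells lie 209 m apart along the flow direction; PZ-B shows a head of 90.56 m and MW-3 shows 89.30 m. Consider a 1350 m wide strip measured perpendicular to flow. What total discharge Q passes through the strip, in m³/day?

Flow is parallel to layering, so each bed carries its own Darcy discharge and the transmissivities add.
Σ(K_i·b_i) = 1.61×2.37 + 0.631×4.38 + 3.89×6.82 = 33.11 m²/day.
Hydraulic gradient i = (90.56 − 89.30) / 209 = 1.26 / 209 = 0.006029.
Q = Σ(K_i·b_i) · W · i = 33.11 × 1350 × 0.006029 = 269.5 m³/day.

269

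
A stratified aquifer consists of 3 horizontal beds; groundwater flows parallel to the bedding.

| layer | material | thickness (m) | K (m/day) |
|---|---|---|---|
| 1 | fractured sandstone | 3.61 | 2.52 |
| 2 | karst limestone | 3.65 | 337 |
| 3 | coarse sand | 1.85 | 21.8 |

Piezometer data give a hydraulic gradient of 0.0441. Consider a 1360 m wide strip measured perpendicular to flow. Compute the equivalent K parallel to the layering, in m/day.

140

Flow is parallel to layering, so each bed carries its own Darcy discharge and the transmissivities add.
Σ(K_i·b_i) = 2.52×3.61 + 337×3.65 + 21.8×1.85 = 1279 m²/day.
Total thickness b = 9.110 m, so K_eq = Σ(K_i·b_i)/b = 140.4 m/day.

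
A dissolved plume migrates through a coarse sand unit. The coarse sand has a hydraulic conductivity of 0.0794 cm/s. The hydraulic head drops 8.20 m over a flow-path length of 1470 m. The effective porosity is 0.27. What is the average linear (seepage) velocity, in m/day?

1.42

Convert K: 0.0794 cm/s × 864 = 68.60 m/day.
Hydraulic gradient i = Δh / L = 8.20 / 1470 = 0.005578.
Darcy flux q = K · i = 68.60 × 0.005578 = 0.3827 m/day.
Seepage velocity v = q / n_e = 0.3827 / 0.27 = 1.417 m/day.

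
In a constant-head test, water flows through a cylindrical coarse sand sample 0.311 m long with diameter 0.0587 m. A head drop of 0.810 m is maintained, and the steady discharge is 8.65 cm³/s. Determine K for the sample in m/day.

Cross-sectional area A = π·(d/2)² = π × (0.0587/2)² = 0.002706 m².
Convert discharge: 8.65 cm³/s = 8.650e-06 m³/s.
Darcy's law rearranged: K = Q·L / (A·Δh) = 8.650e-06 × 0.311 / (0.002706 × 0.810) = 0.001227 m/s = 106.0 m/day.

106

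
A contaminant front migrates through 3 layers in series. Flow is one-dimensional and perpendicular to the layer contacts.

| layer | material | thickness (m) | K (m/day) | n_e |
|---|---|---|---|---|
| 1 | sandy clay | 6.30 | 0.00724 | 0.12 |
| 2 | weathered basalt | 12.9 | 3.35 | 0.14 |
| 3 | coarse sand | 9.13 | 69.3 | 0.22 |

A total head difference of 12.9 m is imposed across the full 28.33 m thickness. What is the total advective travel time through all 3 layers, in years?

With flow normal to the layers, continuity requires the same specific discharge q through every layer.
Σ(b_i/K_i) = 6.30/0.00724 + 12.9/3.35 + 9.13/69.3 = 874.1 d.
q = Δh / Σ(b_i/K_i) = 12.9 / 874.1 = 0.01476 m/day.
In each layer the seepage velocity is v_i = q/n_i, so the layer transit time is t_i = b_i·n_i / q:
  layer 1 (sandy clay): t_1 = 6.30 × 0.12 / 0.01476 = 51.23 d
  layer 2 (weathered basalt): t_2 = 12.9 × 0.14 / 0.01476 = 122.4 d
  layer 3 (coarse sand): t_3 = 9.13 × 0.22 / 0.01476 = 136.1 d
Total t = Σ t_i = 309.7 days = 0.8480 years.

0.848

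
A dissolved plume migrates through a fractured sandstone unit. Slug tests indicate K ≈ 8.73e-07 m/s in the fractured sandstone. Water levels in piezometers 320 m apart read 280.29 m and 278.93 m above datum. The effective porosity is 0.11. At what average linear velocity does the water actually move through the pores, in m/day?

0.00291

Convert K: 8.73e-07 m/s × 86400 = 0.07543 m/day.
Hydraulic gradient i = (280.29 − 278.93) / 320 = 1.36 / 320 = 0.004250.
Darcy flux q = K · i = 0.07543 × 0.004250 = 0.0003206 m/day.
Seepage velocity v = q / n_e = 0.0003206 / 0.11 = 0.002914 m/day.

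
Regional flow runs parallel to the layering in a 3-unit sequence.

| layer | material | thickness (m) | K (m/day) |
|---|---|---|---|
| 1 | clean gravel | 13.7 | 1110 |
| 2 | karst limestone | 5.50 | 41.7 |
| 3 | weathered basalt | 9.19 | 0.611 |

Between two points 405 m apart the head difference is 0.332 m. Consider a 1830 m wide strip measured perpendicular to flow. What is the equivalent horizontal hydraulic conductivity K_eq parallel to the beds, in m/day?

Flow is parallel to layering, so each bed carries its own Darcy discharge and the transmissivities add.
Σ(K_i·b_i) = 1110×13.7 + 41.7×5.50 + 0.611×9.19 = 15442 m²/day.
Total thickness b = 28.39 m, so K_eq = Σ(K_i·b_i)/b = 543.9 m/day.

544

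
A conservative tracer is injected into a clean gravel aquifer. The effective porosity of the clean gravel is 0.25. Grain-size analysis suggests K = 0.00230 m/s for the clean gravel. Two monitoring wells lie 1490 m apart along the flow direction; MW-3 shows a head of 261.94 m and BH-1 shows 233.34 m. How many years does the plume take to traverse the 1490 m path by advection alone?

Convert K: 0.00230 m/s × 86400 = 198.7 m/day.
Hydraulic gradient i = (261.94 − 233.34) / 1490 = 28.6 / 1490 = 0.01919.
Darcy flux q = K · i = 198.7 × 0.01919 = 3.814 m/day.
Seepage velocity v = q / n_e = 3.814 / 0.25 = 15.26 m/day.
Travel time t = L / v = 1490 / 15.26 = 97.66 days = 0.2674 years.

0.267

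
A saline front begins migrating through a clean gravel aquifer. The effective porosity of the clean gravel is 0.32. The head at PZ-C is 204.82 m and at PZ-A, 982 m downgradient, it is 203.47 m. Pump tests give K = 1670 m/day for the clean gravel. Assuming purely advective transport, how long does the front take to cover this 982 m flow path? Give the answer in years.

Hydraulic gradient i = (204.82 − 203.47) / 982 = 1.35 / 982 = 0.001375.
Darcy flux q = K · i = 1670 × 0.001375 = 2.296 m/day.
Seepage velocity v = q / n_e = 2.296 / 0.32 = 7.174 m/day.
Travel time t = L / v = 982 / 7.174 = 136.9 days = 0.3747 years.

0.375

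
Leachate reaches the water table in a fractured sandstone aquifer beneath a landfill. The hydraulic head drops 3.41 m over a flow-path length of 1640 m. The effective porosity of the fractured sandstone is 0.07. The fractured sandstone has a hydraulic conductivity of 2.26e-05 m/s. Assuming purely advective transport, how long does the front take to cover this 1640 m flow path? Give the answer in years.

Convert K: 2.26e-05 m/s × 86400 = 1.953 m/day.
Hydraulic gradient i = Δh / L = 3.41 / 1640 = 0.002079.
Darcy flux q = K · i = 1.953 × 0.002079 = 0.004060 m/day.
Seepage velocity v = q / n_e = 0.004060 / 0.07 = 0.05800 m/day.
Travel time t = L / v = 1640 / 0.05800 = 28275 days = 77.41 years.

77.4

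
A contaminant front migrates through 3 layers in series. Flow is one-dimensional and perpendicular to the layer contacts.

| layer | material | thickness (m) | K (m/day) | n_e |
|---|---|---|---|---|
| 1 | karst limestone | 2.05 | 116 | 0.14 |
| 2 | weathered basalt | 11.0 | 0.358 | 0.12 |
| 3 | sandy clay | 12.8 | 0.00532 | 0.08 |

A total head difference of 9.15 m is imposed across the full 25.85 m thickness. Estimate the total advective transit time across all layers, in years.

With flow normal to the layers, continuity requires the same specific discharge q through every layer.
Σ(b_i/K_i) = 2.05/116 + 11.0/0.358 + 12.8/0.00532 = 2437 d.
q = Δh / Σ(b_i/K_i) = 9.15 / 2437 = 0.003755 m/day.
In each layer the seepage velocity is v_i = q/n_i, so the layer transit time is t_i = b_i·n_i / q:
  layer 1 (karst limestone): t_1 = 2.05 × 0.14 / 0.003755 = 76.43 d
  layer 2 (weathered basalt): t_2 = 11.0 × 0.12 / 0.003755 = 351.5 d
  layer 3 (sandy clay): t_3 = 12.8 × 0.08 / 0.003755 = 272.7 d
Total t = Σ t_i = 700.7 days = 1.918 years.

1.92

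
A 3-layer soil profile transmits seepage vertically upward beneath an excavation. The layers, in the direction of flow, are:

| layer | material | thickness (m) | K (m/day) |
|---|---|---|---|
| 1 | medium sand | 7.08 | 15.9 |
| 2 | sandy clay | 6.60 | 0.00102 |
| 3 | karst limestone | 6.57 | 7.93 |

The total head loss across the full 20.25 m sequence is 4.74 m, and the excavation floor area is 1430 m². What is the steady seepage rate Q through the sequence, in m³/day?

1.05

Flow is perpendicular to layering, so the layers act in series and the equivalent K is the thickness-weighted harmonic mean.
Total thickness L = 7.08 + 6.60 + 6.57 = 20.25 m.
Σ(b_i/K_i) = 7.08/15.9 + 6.60/0.00102 + 6.57/7.93 = 6472 d.
K_eq = L / Σ(b_i/K_i) = 20.25 / 6472 = 0.003129 m/day.
Q = K_eq · A · (Δh/L) = 0.003129 × 1430 × (4.74/20.25) = 1.047 m³/day.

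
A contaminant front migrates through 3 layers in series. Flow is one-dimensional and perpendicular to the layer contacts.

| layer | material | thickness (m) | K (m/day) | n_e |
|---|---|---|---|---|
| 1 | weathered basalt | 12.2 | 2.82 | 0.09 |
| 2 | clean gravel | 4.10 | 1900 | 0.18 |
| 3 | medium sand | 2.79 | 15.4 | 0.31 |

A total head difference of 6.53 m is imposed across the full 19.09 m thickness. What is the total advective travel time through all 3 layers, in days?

With flow normal to the layers, continuity requires the same specific discharge q through every layer.
Σ(b_i/K_i) = 12.2/2.82 + 4.10/1900 + 2.79/15.4 = 4.510 d.
q = Δh / Σ(b_i/K_i) = 6.53 / 4.510 = 1.448 m/day.
In each layer the seepage velocity is v_i = q/n_i, so the layer transit time is t_i = b_i·n_i / q:
  layer 1 (weathered basalt): t_1 = 12.2 × 0.09 / 1.448 = 0.7583 d
  layer 2 (clean gravel): t_2 = 4.10 × 0.18 / 1.448 = 0.5097 d
  layer 3 (medium sand): t_3 = 2.79 × 0.31 / 1.448 = 0.5973 d
Total t = Σ t_i = 1.865 days.

1.87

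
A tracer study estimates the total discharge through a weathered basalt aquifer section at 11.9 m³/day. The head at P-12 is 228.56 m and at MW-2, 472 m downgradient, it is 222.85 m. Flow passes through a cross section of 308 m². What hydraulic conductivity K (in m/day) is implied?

Hydraulic gradient i = (228.56 − 222.85) / 472 = 5.71 / 472 = 0.01210.
From Q = K·A·i, K = Q / (A·i) = 11.9 / (308.0 × 0.01210) = 3.194 m/day.

3.19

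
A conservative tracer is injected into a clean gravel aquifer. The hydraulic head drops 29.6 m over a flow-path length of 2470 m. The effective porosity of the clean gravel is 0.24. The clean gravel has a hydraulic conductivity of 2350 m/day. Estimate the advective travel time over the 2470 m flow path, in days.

21.0

Hydraulic gradient i = Δh / L = 29.6 / 2470 = 0.01198.
Darcy flux q = K · i = 2350 × 0.01198 = 28.16 m/day.
Seepage velocity v = q / n_e = 28.16 / 0.24 = 117.3 m/day.
Travel time t = L / v = 2470 / 117.3 = 21.05 days.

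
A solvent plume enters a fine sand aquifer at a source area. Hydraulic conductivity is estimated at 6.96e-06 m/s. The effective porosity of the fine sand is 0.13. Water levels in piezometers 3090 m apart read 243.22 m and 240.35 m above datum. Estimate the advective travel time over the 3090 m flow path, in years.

Convert K: 6.96e-06 m/s × 86400 = 0.6013 m/day.
Hydraulic gradient i = (243.22 − 240.35) / 3090 = 2.87 / 3090 = 0.0009288.
Darcy flux q = K · i = 0.6013 × 0.0009288 = 0.0005585 m/day.
Seepage velocity v = q / n_e = 0.0005585 / 0.13 = 0.004296 m/day.
Travel time t = L / v = 3090 / 0.004296 = 7.192e+05 days = 1969 years.

1970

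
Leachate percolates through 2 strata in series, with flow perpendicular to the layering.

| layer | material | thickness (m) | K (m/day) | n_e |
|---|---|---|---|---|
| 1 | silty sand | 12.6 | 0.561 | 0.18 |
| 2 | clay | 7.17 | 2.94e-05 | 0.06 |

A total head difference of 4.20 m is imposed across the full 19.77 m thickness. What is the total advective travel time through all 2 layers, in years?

429

With flow normal to the layers, continuity requires the same specific discharge q through every layer.
Σ(b_i/K_i) = 12.6/0.561 + 7.17/2.94e-05 = 2.439e+05 d.
q = Δh / Σ(b_i/K_i) = 4.20 / 2.439e+05 = 1.722e-05 m/day.
In each layer the seepage velocity is v_i = q/n_i, so the layer transit time is t_i = b_i·n_i / q:
  layer 1 (silty sand): t_1 = 12.6 × 0.18 / 1.722e-05 = 1.317e+05 d
  layer 2 (clay): t_2 = 7.17 × 0.06 / 1.722e-05 = 24982 d
Total t = Σ t_i = 1.567e+05 days = 429.0 years.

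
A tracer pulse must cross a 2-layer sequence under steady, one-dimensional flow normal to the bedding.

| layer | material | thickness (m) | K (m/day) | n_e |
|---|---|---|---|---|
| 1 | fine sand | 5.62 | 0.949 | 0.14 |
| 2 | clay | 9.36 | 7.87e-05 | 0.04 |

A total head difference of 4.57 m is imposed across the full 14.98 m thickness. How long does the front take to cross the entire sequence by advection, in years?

With flow normal to the layers, continuity requires the same specific discharge q through every layer.
Σ(b_i/K_i) = 5.62/0.949 + 9.36/7.87e-05 = 1.189e+05 d.
q = Δh / Σ(b_i/K_i) = 4.57 / 1.189e+05 = 3.842e-05 m/day.
In each layer the seepage velocity is v_i = q/n_i, so the layer transit time is t_i = b_i·n_i / q:
  layer 1 (fine sand): t_1 = 5.62 × 0.14 / 3.842e-05 = 20477 d
  layer 2 (clay): t_2 = 9.36 × 0.04 / 3.842e-05 = 9744 d
Total t = Σ t_i = 30221 days = 82.74 years.

82.7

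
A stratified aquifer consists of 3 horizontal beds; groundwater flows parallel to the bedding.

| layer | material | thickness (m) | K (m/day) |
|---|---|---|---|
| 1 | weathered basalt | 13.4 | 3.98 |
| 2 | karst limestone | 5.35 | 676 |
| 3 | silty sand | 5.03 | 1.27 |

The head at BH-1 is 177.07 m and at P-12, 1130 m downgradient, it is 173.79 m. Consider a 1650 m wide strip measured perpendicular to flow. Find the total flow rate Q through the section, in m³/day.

Flow is parallel to layering, so each bed carries its own Darcy discharge and the transmissivities add.
Σ(K_i·b_i) = 3.98×13.4 + 676×5.35 + 1.27×5.03 = 3676 m²/day.
Hydraulic gradient i = (177.07 − 173.79) / 1130 = 3.28 / 1130 = 0.002903.
Q = Σ(K_i·b_i) · W · i = 3676 × 1650 × 0.002903 = 17607 m³/day.

17600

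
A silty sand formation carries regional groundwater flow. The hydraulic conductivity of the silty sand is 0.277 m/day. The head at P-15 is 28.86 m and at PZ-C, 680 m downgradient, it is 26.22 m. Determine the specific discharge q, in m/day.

0.00108

Hydraulic gradient i = (28.86 − 26.22) / 680 = 2.64 / 680 = 0.003882.
Specific discharge q = K · i = 0.2770 × 0.003882 = 0.001075 m/day.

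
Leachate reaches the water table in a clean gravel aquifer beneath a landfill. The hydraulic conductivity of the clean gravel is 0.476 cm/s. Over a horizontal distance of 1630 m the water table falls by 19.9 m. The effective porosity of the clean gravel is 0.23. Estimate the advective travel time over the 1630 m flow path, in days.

Convert K: 0.476 cm/s × 864 = 411.3 m/day.
Hydraulic gradient i = Δh / L = 19.9 / 1630 = 0.01221.
Darcy flux q = K · i = 411.3 × 0.01221 = 5.021 m/day.
Seepage velocity v = q / n_e = 5.021 / 0.23 = 21.83 m/day.
Travel time t = L / v = 1630 / 21.83 = 74.67 days.

74.7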